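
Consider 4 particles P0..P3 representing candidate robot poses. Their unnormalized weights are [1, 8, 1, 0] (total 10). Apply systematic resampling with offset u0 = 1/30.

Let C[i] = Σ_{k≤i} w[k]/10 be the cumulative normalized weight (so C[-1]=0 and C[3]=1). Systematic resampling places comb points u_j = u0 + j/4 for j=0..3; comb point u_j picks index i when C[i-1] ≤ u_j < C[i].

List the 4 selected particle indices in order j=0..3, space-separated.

0 1 1 1

C = [1/10, 9/10, 1, 1]
j=0: u_0=1/30 ∈ [0, 1/10) → index 0
j=1: u_1=17/60 ∈ [1/10, 9/10) → index 1
j=2: u_2=8/15 ∈ [1/10, 9/10) → index 1
j=3: u_3=47/60 ∈ [1/10, 9/10) → index 1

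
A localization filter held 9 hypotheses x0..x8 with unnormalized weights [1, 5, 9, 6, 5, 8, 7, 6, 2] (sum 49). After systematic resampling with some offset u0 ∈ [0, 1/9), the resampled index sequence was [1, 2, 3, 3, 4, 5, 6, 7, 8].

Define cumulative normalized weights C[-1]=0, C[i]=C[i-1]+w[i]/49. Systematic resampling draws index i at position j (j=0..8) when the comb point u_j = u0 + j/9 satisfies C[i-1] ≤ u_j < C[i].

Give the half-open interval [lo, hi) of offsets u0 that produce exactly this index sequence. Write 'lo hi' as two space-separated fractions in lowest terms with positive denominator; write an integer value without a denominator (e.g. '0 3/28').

C = [1/49, 6/49, 15/49, 3/7, 26/49, 34/49, 41/49, 47/49, 1]
j=0 picked index 1: u0 ∈ [1/49, 6/49)
j=1 picked index 2: u0 ∈ [5/441, 86/441)
j=2 picked index 3: u0 ∈ [37/441, 13/63)
j=3 picked index 3: u0 ∈ [-4/147, 2/21)
j=4 picked index 4: u0 ∈ [-1/63, 38/441)
j=5 picked index 5: u0 ∈ [-11/441, 61/441)
j=6 picked index 6: u0 ∈ [4/147, 25/147)
j=7 picked index 7: u0 ∈ [26/441, 80/441)
j=8 picked index 8: u0 ∈ [31/441, 1/9)
intersection: [37/441, 38/441)

37/441 38/441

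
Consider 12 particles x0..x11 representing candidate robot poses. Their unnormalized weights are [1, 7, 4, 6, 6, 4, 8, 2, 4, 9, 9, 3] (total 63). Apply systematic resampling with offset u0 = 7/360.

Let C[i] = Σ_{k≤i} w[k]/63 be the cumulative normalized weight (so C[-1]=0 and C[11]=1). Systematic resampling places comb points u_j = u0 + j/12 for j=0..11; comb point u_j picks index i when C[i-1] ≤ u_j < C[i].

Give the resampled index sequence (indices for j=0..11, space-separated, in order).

C = [1/63, 8/63, 4/21, 2/7, 8/21, 4/9, 4/7, 38/63, 2/3, 17/21, 20/21, 1]
j=0: u_0=7/360 ∈ [1/63, 8/63) → index 1
j=1: u_1=37/360 ∈ [1/63, 8/63) → index 1
j=2: u_2=67/360 ∈ [8/63, 4/21) → index 2
j=3: u_3=97/360 ∈ [4/21, 2/7) → index 3
j=4: u_4=127/360 ∈ [2/7, 8/21) → index 4
j=5: u_5=157/360 ∈ [8/21, 4/9) → index 5
j=6: u_6=187/360 ∈ [4/9, 4/7) → index 6
j=7: u_7=217/360 ∈ [4/7, 38/63) → index 7
j=8: u_8=247/360 ∈ [2/3, 17/21) → index 9
j=9: u_9=277/360 ∈ [2/3, 17/21) → index 9
j=10: u_10=307/360 ∈ [17/21, 20/21) → index 10
j=11: u_11=337/360 ∈ [17/21, 20/21) → index 10

1 1 2 3 4 5 6 7 9 9 10 10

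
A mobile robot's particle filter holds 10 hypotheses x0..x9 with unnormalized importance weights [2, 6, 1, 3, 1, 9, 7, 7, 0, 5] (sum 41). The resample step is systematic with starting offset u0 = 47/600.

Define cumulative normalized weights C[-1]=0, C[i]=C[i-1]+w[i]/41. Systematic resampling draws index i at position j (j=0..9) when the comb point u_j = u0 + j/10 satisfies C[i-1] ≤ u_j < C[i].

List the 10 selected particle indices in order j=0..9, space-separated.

C = [2/41, 8/41, 9/41, 12/41, 13/41, 22/41, 29/41, 36/41, 36/41, 1]
j=0: u_0=47/600 ∈ [2/41, 8/41) → index 1
j=1: u_1=107/600 ∈ [2/41, 8/41) → index 1
j=2: u_2=167/600 ∈ [9/41, 12/41) → index 3
j=3: u_3=227/600 ∈ [13/41, 22/41) → index 5
j=4: u_4=287/600 ∈ [13/41, 22/41) → index 5
j=5: u_5=347/600 ∈ [22/41, 29/41) → index 6
j=6: u_6=407/600 ∈ [22/41, 29/41) → index 6
j=7: u_7=467/600 ∈ [29/41, 36/41) → index 7
j=8: u_8=527/600 ∈ [36/41, 1) → index 9
j=9: u_9=587/600 ∈ [36/41, 1) → index 9

1 1 3 5 5 6 6 7 9 9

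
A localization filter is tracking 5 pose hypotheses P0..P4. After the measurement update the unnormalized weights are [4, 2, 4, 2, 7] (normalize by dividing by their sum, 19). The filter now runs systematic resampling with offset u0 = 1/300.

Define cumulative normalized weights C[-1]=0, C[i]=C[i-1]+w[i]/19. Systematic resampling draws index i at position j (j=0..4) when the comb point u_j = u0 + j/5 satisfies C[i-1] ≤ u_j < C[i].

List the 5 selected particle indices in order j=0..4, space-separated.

0 0 2 3 4

C = [4/19, 6/19, 10/19, 12/19, 1]
j=0: u_0=1/300 ∈ [0, 4/19) → index 0
j=1: u_1=61/300 ∈ [0, 4/19) → index 0
j=2: u_2=121/300 ∈ [6/19, 10/19) → index 2
j=3: u_3=181/300 ∈ [10/19, 12/19) → index 3
j=4: u_4=241/300 ∈ [12/19, 1) → index 4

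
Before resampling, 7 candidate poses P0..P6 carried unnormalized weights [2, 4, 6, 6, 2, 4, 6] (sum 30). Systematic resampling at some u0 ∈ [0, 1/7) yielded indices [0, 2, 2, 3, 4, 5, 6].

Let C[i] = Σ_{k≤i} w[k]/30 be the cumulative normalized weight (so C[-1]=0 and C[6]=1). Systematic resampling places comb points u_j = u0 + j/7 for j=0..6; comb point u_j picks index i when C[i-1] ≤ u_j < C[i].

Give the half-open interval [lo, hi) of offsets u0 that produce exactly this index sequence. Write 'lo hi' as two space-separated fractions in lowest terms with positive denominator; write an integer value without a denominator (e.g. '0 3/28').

C = [1/15, 1/5, 2/5, 3/5, 2/3, 4/5, 1]
j=0 picked index 0: u0 ∈ [0, 1/15)
j=1 picked index 2: u0 ∈ [2/35, 9/35)
j=2 picked index 2: u0 ∈ [-3/35, 4/35)
j=3 picked index 3: u0 ∈ [-1/35, 6/35)
j=4 picked index 4: u0 ∈ [1/35, 2/21)
j=5 picked index 5: u0 ∈ [-1/21, 3/35)
j=6 picked index 6: u0 ∈ [-2/35, 1/7)
intersection: [2/35, 1/15)

2/35 1/15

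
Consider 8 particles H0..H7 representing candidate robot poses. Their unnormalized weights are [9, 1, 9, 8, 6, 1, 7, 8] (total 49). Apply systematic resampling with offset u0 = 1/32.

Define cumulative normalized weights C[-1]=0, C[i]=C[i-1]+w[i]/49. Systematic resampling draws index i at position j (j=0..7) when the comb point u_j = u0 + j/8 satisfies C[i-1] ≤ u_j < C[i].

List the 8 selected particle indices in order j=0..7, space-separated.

C = [9/49, 10/49, 19/49, 27/49, 33/49, 34/49, 41/49, 1]
j=0: u_0=1/32 ∈ [0, 9/49) → index 0
j=1: u_1=5/32 ∈ [0, 9/49) → index 0
j=2: u_2=9/32 ∈ [10/49, 19/49) → index 2
j=3: u_3=13/32 ∈ [19/49, 27/49) → index 3
j=4: u_4=17/32 ∈ [19/49, 27/49) → index 3
j=5: u_5=21/32 ∈ [27/49, 33/49) → index 4
j=6: u_6=25/32 ∈ [34/49, 41/49) → index 6
j=7: u_7=29/32 ∈ [41/49, 1) → index 7

0 0 2 3 3 4 6 7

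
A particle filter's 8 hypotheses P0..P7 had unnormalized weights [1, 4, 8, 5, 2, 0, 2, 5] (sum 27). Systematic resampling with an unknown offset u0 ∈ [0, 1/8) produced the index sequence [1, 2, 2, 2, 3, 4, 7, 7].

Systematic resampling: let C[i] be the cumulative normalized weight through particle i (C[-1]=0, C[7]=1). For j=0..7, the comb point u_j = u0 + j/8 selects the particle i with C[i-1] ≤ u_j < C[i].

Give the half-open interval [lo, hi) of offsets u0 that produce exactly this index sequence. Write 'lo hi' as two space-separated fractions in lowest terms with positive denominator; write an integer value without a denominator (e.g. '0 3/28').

7/108 23/216

C = [1/27, 5/27, 13/27, 2/3, 20/27, 20/27, 22/27, 1]
j=0 picked index 1: u0 ∈ [1/27, 5/27)
j=1 picked index 2: u0 ∈ [13/216, 77/216)
j=2 picked index 2: u0 ∈ [-7/108, 25/108)
j=3 picked index 2: u0 ∈ [-41/216, 23/216)
j=4 picked index 3: u0 ∈ [-1/54, 1/6)
j=5 picked index 4: u0 ∈ [1/24, 25/216)
j=6 picked index 7: u0 ∈ [7/108, 1/4)
j=7 picked index 7: u0 ∈ [-13/216, 1/8)
intersection: [7/108, 23/216)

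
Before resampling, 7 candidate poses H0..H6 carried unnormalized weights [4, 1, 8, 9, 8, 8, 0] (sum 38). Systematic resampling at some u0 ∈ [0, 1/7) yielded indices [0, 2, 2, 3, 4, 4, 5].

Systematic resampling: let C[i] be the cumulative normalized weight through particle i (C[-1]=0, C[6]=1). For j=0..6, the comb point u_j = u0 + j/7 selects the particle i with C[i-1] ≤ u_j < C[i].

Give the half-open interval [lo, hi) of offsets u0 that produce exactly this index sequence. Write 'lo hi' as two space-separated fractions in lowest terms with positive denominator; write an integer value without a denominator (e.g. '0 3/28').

1/133 15/266

C = [2/19, 5/38, 13/38, 11/19, 15/19, 1, 1]
j=0 picked index 0: u0 ∈ [0, 2/19)
j=1 picked index 2: u0 ∈ [-3/266, 53/266)
j=2 picked index 2: u0 ∈ [-41/266, 15/266)
j=3 picked index 3: u0 ∈ [-23/266, 20/133)
j=4 picked index 4: u0 ∈ [1/133, 29/133)
j=5 picked index 4: u0 ∈ [-18/133, 10/133)
j=6 picked index 5: u0 ∈ [-9/133, 1/7)
intersection: [1/133, 15/266)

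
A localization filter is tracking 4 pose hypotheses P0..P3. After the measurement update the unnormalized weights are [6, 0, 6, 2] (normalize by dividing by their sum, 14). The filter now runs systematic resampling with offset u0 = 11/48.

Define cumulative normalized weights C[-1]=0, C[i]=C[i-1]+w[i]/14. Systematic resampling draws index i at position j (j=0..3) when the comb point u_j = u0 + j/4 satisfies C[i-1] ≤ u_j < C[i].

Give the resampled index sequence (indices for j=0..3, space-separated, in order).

0 2 2 3

C = [3/7, 3/7, 6/7, 1]
j=0: u_0=11/48 ∈ [0, 3/7) → index 0
j=1: u_1=23/48 ∈ [3/7, 6/7) → index 2
j=2: u_2=35/48 ∈ [3/7, 6/7) → index 2
j=3: u_3=47/48 ∈ [6/7, 1) → index 3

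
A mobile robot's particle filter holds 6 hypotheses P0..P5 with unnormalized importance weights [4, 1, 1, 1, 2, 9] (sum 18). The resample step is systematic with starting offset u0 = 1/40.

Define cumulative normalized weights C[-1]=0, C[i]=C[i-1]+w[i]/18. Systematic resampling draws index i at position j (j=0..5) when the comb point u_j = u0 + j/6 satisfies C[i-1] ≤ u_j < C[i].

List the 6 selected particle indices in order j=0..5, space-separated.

0 0 3 5 5 5

C = [2/9, 5/18, 1/3, 7/18, 1/2, 1]
j=0: u_0=1/40 ∈ [0, 2/9) → index 0
j=1: u_1=23/120 ∈ [0, 2/9) → index 0
j=2: u_2=43/120 ∈ [1/3, 7/18) → index 3
j=3: u_3=21/40 ∈ [1/2, 1) → index 5
j=4: u_4=83/120 ∈ [1/2, 1) → index 5
j=5: u_5=103/120 ∈ [1/2, 1) → index 5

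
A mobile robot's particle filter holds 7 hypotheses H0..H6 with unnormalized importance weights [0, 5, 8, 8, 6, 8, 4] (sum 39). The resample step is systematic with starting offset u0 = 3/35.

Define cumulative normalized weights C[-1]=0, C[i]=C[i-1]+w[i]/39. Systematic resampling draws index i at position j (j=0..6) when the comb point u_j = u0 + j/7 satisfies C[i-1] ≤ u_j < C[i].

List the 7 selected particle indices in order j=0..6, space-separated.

C = [0, 5/39, 1/3, 7/13, 9/13, 35/39, 1]
j=0: u_0=3/35 ∈ [0, 5/39) → index 1
j=1: u_1=8/35 ∈ [5/39, 1/3) → index 2
j=2: u_2=13/35 ∈ [1/3, 7/13) → index 3
j=3: u_3=18/35 ∈ [1/3, 7/13) → index 3
j=4: u_4=23/35 ∈ [7/13, 9/13) → index 4
j=5: u_5=4/5 ∈ [9/13, 35/39) → index 5
j=6: u_6=33/35 ∈ [35/39, 1) → index 6

1 2 3 3 4 5 6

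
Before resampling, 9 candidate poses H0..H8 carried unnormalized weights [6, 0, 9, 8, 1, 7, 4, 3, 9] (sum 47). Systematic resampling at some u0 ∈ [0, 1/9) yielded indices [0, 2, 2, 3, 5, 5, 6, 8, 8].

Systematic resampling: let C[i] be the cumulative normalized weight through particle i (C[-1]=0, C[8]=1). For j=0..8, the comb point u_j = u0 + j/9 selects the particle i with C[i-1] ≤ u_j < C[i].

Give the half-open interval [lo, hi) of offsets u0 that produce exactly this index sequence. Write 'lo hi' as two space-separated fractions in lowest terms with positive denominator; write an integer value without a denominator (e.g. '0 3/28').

C = [6/47, 6/47, 15/47, 23/47, 24/47, 31/47, 35/47, 38/47, 1]
j=0 picked index 0: u0 ∈ [0, 6/47)
j=1 picked index 2: u0 ∈ [7/423, 88/423)
j=2 picked index 2: u0 ∈ [-40/423, 41/423)
j=3 picked index 3: u0 ∈ [-2/141, 22/141)
j=4 picked index 5: u0 ∈ [28/423, 91/423)
j=5 picked index 5: u0 ∈ [-19/423, 44/423)
j=6 picked index 6: u0 ∈ [-1/141, 11/141)
j=7 picked index 8: u0 ∈ [13/423, 2/9)
j=8 picked index 8: u0 ∈ [-34/423, 1/9)
intersection: [28/423, 11/141)

28/423 11/141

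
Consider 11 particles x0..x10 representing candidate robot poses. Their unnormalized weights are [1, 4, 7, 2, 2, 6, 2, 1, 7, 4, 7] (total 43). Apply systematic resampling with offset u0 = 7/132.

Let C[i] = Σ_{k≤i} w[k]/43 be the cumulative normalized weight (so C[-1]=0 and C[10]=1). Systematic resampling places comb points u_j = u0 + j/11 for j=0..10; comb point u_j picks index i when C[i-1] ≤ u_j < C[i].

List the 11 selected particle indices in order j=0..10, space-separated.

C = [1/43, 5/43, 12/43, 14/43, 16/43, 22/43, 24/43, 25/43, 32/43, 36/43, 1]
j=0: u_0=7/132 ∈ [1/43, 5/43) → index 1
j=1: u_1=19/132 ∈ [5/43, 12/43) → index 2
j=2: u_2=31/132 ∈ [5/43, 12/43) → index 2
j=3: u_3=43/132 ∈ [14/43, 16/43) → index 4
j=4: u_4=5/12 ∈ [16/43, 22/43) → index 5
j=5: u_5=67/132 ∈ [16/43, 22/43) → index 5
j=6: u_6=79/132 ∈ [25/43, 32/43) → index 8
j=7: u_7=91/132 ∈ [25/43, 32/43) → index 8
j=8: u_8=103/132 ∈ [32/43, 36/43) → index 9
j=9: u_9=115/132 ∈ [36/43, 1) → index 10
j=10: u_10=127/132 ∈ [36/43, 1) → index 10

1 2 2 4 5 5 8 8 9 10 10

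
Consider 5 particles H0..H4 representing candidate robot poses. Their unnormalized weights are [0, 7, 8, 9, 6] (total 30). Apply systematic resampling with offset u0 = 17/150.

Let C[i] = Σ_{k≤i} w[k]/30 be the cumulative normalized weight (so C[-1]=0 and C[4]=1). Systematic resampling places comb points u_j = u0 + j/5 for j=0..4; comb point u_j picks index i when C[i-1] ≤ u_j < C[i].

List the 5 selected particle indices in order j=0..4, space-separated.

C = [0, 7/30, 1/2, 4/5, 1]
j=0: u_0=17/150 ∈ [0, 7/30) → index 1
j=1: u_1=47/150 ∈ [7/30, 1/2) → index 2
j=2: u_2=77/150 ∈ [1/2, 4/5) → index 3
j=3: u_3=107/150 ∈ [1/2, 4/5) → index 3
j=4: u_4=137/150 ∈ [4/5, 1) → index 4

1 2 3 3 4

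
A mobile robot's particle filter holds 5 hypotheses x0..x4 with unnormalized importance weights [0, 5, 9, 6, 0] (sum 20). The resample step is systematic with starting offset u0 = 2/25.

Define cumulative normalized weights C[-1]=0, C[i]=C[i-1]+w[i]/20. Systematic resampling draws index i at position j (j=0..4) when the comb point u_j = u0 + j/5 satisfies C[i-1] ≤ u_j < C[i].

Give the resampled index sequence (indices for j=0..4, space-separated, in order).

1 2 2 2 3

C = [0, 1/4, 7/10, 1, 1]
j=0: u_0=2/25 ∈ [0, 1/4) → index 1
j=1: u_1=7/25 ∈ [1/4, 7/10) → index 2
j=2: u_2=12/25 ∈ [1/4, 7/10) → index 2
j=3: u_3=17/25 ∈ [1/4, 7/10) → index 2
j=4: u_4=22/25 ∈ [7/10, 1) → index 3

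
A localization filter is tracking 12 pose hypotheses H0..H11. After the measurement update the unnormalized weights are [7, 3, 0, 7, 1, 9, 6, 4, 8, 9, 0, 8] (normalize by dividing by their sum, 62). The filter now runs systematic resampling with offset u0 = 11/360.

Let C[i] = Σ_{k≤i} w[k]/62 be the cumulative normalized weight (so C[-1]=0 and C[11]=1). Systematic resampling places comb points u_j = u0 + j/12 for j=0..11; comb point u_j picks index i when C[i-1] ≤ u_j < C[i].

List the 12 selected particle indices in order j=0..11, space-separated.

C = [7/62, 5/31, 5/31, 17/62, 9/31, 27/62, 33/62, 37/62, 45/62, 27/31, 27/31, 1]
j=0: u_0=11/360 ∈ [0, 7/62) → index 0
j=1: u_1=41/360 ∈ [7/62, 5/31) → index 1
j=2: u_2=71/360 ∈ [5/31, 17/62) → index 3
j=3: u_3=101/360 ∈ [17/62, 9/31) → index 4
j=4: u_4=131/360 ∈ [9/31, 27/62) → index 5
j=5: u_5=161/360 ∈ [27/62, 33/62) → index 6
j=6: u_6=191/360 ∈ [27/62, 33/62) → index 6
j=7: u_7=221/360 ∈ [37/62, 45/62) → index 8
j=8: u_8=251/360 ∈ [37/62, 45/62) → index 8
j=9: u_9=281/360 ∈ [45/62, 27/31) → index 9
j=10: u_10=311/360 ∈ [45/62, 27/31) → index 9
j=11: u_11=341/360 ∈ [27/31, 1) → index 11

0 1 3 4 5 6 6 8 8 9 9 11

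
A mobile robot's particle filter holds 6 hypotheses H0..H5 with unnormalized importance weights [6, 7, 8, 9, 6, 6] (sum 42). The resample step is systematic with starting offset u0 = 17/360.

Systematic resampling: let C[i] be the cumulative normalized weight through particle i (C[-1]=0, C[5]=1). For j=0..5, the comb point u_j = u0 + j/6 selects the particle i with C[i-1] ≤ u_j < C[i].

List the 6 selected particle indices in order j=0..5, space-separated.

0 1 2 3 3 5

C = [1/7, 13/42, 1/2, 5/7, 6/7, 1]
j=0: u_0=17/360 ∈ [0, 1/7) → index 0
j=1: u_1=77/360 ∈ [1/7, 13/42) → index 1
j=2: u_2=137/360 ∈ [13/42, 1/2) → index 2
j=3: u_3=197/360 ∈ [1/2, 5/7) → index 3
j=4: u_4=257/360 ∈ [1/2, 5/7) → index 3
j=5: u_5=317/360 ∈ [6/7, 1) → index 5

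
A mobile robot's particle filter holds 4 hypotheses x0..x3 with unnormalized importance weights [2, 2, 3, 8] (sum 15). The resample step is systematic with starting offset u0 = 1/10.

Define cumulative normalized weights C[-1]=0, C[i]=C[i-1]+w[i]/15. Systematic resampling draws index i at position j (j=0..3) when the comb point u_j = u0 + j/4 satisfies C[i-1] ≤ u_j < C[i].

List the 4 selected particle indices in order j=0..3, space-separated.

0 2 3 3

C = [2/15, 4/15, 7/15, 1]
j=0: u_0=1/10 ∈ [0, 2/15) → index 0
j=1: u_1=7/20 ∈ [4/15, 7/15) → index 2
j=2: u_2=3/5 ∈ [7/15, 1) → index 3
j=3: u_3=17/20 ∈ [7/15, 1) → index 3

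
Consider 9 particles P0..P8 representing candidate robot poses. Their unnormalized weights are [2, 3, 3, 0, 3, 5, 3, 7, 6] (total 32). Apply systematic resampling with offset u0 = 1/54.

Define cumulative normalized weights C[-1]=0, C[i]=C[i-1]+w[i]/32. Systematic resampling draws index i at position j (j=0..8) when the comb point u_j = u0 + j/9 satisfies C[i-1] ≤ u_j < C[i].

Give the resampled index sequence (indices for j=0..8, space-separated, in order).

C = [1/16, 5/32, 1/4, 1/4, 11/32, 1/2, 19/32, 13/16, 1]
j=0: u_0=1/54 ∈ [0, 1/16) → index 0
j=1: u_1=7/54 ∈ [1/16, 5/32) → index 1
j=2: u_2=13/54 ∈ [5/32, 1/4) → index 2
j=3: u_3=19/54 ∈ [11/32, 1/2) → index 5
j=4: u_4=25/54 ∈ [11/32, 1/2) → index 5
j=5: u_5=31/54 ∈ [1/2, 19/32) → index 6
j=6: u_6=37/54 ∈ [19/32, 13/16) → index 7
j=7: u_7=43/54 ∈ [19/32, 13/16) → index 7
j=8: u_8=49/54 ∈ [13/16, 1) → index 8

0 1 2 5 5 6 7 7 8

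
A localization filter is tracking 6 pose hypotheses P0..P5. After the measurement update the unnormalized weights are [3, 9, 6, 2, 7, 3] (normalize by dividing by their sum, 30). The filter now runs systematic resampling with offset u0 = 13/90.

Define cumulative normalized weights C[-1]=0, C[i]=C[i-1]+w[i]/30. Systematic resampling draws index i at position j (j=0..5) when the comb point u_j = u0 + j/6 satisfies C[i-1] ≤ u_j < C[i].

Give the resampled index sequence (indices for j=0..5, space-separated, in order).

1 1 2 3 4 5

C = [1/10, 2/5, 3/5, 2/3, 9/10, 1]
j=0: u_0=13/90 ∈ [1/10, 2/5) → index 1
j=1: u_1=14/45 ∈ [1/10, 2/5) → index 1
j=2: u_2=43/90 ∈ [2/5, 3/5) → index 2
j=3: u_3=29/45 ∈ [3/5, 2/3) → index 3
j=4: u_4=73/90 ∈ [2/3, 9/10) → index 4
j=5: u_5=44/45 ∈ [9/10, 1) → index 5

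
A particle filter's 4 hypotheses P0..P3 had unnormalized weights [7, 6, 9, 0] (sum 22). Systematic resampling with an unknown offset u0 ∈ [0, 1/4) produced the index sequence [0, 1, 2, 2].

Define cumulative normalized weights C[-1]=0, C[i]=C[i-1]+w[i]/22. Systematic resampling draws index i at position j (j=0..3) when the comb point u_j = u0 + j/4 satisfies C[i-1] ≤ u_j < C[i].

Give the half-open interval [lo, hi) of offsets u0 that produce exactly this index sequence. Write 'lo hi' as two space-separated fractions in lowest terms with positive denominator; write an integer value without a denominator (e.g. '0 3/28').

1/11 1/4

C = [7/22, 13/22, 1, 1]
j=0 picked index 0: u0 ∈ [0, 7/22)
j=1 picked index 1: u0 ∈ [3/44, 15/44)
j=2 picked index 2: u0 ∈ [1/11, 1/2)
j=3 picked index 2: u0 ∈ [-7/44, 1/4)
intersection: [1/11, 1/4)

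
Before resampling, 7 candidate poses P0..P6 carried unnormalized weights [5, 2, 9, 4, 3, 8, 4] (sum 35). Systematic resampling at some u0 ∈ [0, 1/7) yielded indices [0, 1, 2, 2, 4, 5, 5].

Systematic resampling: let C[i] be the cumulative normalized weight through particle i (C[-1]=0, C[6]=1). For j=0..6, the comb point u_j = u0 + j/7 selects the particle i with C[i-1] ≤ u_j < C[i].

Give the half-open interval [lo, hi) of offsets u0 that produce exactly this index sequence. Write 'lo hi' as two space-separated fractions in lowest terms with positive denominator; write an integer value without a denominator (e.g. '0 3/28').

C = [1/7, 1/5, 16/35, 4/7, 23/35, 31/35, 1]
j=0 picked index 0: u0 ∈ [0, 1/7)
j=1 picked index 1: u0 ∈ [0, 2/35)
j=2 picked index 2: u0 ∈ [-3/35, 6/35)
j=3 picked index 2: u0 ∈ [-8/35, 1/35)
j=4 picked index 4: u0 ∈ [0, 3/35)
j=5 picked index 5: u0 ∈ [-2/35, 6/35)
j=6 picked index 5: u0 ∈ [-1/5, 1/35)
intersection: [0, 1/35)

0 1/35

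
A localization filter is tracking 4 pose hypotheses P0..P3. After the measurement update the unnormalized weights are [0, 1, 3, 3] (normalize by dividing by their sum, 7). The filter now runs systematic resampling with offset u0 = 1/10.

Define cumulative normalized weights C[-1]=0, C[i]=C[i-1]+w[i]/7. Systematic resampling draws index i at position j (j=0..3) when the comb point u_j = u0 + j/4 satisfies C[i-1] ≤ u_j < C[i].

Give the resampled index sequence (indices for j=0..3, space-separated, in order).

1 2 3 3

C = [0, 1/7, 4/7, 1]
j=0: u_0=1/10 ∈ [0, 1/7) → index 1
j=1: u_1=7/20 ∈ [1/7, 4/7) → index 2
j=2: u_2=3/5 ∈ [4/7, 1) → index 3
j=3: u_3=17/20 ∈ [4/7, 1) → index 3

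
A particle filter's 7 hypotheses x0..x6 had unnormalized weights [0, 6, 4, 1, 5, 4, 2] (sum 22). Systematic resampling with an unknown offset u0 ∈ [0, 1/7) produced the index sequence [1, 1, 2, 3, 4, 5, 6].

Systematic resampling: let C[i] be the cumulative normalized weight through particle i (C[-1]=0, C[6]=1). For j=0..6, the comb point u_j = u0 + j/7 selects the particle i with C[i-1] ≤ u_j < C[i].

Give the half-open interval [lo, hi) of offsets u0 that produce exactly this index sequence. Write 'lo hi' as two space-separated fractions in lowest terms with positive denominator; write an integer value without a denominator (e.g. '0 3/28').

C = [0, 3/11, 5/11, 1/2, 8/11, 10/11, 1]
j=0 picked index 1: u0 ∈ [0, 3/11)
j=1 picked index 1: u0 ∈ [-1/7, 10/77)
j=2 picked index 2: u0 ∈ [-1/77, 13/77)
j=3 picked index 3: u0 ∈ [2/77, 1/14)
j=4 picked index 4: u0 ∈ [-1/14, 12/77)
j=5 picked index 5: u0 ∈ [1/77, 15/77)
j=6 picked index 6: u0 ∈ [4/77, 1/7)
intersection: [4/77, 1/14)

4/77 1/14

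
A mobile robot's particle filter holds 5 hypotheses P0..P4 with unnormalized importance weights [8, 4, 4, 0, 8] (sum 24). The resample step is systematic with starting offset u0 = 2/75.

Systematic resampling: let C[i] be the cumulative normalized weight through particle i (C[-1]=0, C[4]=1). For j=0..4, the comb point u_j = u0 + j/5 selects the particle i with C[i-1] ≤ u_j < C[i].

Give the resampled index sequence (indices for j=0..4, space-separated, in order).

C = [1/3, 1/2, 2/3, 2/3, 1]
j=0: u_0=2/75 ∈ [0, 1/3) → index 0
j=1: u_1=17/75 ∈ [0, 1/3) → index 0
j=2: u_2=32/75 ∈ [1/3, 1/2) → index 1
j=3: u_3=47/75 ∈ [1/2, 2/3) → index 2
j=4: u_4=62/75 ∈ [2/3, 1) → index 4

0 0 1 2 4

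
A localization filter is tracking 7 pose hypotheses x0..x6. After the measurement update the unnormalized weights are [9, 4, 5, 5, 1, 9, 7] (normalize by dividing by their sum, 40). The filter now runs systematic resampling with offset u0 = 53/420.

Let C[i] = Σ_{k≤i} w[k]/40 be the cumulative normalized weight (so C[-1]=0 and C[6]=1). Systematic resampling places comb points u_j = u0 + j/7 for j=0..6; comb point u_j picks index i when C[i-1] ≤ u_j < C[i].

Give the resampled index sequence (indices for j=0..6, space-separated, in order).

0 1 2 3 5 6 6

C = [9/40, 13/40, 9/20, 23/40, 3/5, 33/40, 1]
j=0: u_0=53/420 ∈ [0, 9/40) → index 0
j=1: u_1=113/420 ∈ [9/40, 13/40) → index 1
j=2: u_2=173/420 ∈ [13/40, 9/20) → index 2
j=3: u_3=233/420 ∈ [9/20, 23/40) → index 3
j=4: u_4=293/420 ∈ [3/5, 33/40) → index 5
j=5: u_5=353/420 ∈ [33/40, 1) → index 6
j=6: u_6=59/60 ∈ [33/40, 1) → index 6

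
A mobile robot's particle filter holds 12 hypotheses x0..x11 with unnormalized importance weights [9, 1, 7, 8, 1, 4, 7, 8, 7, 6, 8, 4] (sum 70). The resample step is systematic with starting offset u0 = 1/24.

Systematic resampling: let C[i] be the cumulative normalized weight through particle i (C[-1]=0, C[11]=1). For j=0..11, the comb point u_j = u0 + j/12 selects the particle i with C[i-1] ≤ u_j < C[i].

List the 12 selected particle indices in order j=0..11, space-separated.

C = [9/70, 1/7, 17/70, 5/14, 13/35, 3/7, 37/70, 9/14, 26/35, 29/35, 33/35, 1]
j=0: u_0=1/24 ∈ [0, 9/70) → index 0
j=1: u_1=1/8 ∈ [0, 9/70) → index 0
j=2: u_2=5/24 ∈ [1/7, 17/70) → index 2
j=3: u_3=7/24 ∈ [17/70, 5/14) → index 3
j=4: u_4=3/8 ∈ [13/35, 3/7) → index 5
j=5: u_5=11/24 ∈ [3/7, 37/70) → index 6
j=6: u_6=13/24 ∈ [37/70, 9/14) → index 7
j=7: u_7=5/8 ∈ [37/70, 9/14) → index 7
j=8: u_8=17/24 ∈ [9/14, 26/35) → index 8
j=9: u_9=19/24 ∈ [26/35, 29/35) → index 9
j=10: u_10=7/8 ∈ [29/35, 33/35) → index 10
j=11: u_11=23/24 ∈ [33/35, 1) → index 11

0 0 2 3 5 6 7 7 8 9 10 11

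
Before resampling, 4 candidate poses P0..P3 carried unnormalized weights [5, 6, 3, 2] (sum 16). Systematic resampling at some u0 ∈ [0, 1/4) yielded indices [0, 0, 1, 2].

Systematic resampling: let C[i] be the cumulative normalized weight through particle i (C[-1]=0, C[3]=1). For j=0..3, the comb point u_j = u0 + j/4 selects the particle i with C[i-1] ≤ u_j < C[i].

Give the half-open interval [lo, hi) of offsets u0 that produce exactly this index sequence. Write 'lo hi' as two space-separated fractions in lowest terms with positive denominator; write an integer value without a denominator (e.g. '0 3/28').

C = [5/16, 11/16, 7/8, 1]
j=0 picked index 0: u0 ∈ [0, 5/16)
j=1 picked index 0: u0 ∈ [-1/4, 1/16)
j=2 picked index 1: u0 ∈ [-3/16, 3/16)
j=3 picked index 2: u0 ∈ [-1/16, 1/8)
intersection: [0, 1/16)

0 1/16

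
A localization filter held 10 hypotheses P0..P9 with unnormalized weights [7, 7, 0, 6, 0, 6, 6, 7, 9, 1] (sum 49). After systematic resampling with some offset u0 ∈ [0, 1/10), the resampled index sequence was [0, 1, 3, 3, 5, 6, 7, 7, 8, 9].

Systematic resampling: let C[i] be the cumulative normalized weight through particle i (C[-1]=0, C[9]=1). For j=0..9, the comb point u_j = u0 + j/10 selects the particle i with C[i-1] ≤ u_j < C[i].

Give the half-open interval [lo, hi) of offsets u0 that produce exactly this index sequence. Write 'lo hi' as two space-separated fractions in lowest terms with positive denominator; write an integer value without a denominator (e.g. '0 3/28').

C = [1/7, 2/7, 2/7, 20/49, 20/49, 26/49, 32/49, 39/49, 48/49, 1]
j=0 picked index 0: u0 ∈ [0, 1/7)
j=1 picked index 1: u0 ∈ [3/70, 13/70)
j=2 picked index 3: u0 ∈ [3/35, 51/245)
j=3 picked index 3: u0 ∈ [-1/70, 53/490)
j=4 picked index 5: u0 ∈ [2/245, 32/245)
j=5 picked index 6: u0 ∈ [3/98, 15/98)
j=6 picked index 7: u0 ∈ [13/245, 48/245)
j=7 picked index 7: u0 ∈ [-23/490, 47/490)
j=8 picked index 8: u0 ∈ [-1/245, 44/245)
j=9 picked index 9: u0 ∈ [39/490, 1/10)
intersection: [3/35, 47/490)

3/35 47/490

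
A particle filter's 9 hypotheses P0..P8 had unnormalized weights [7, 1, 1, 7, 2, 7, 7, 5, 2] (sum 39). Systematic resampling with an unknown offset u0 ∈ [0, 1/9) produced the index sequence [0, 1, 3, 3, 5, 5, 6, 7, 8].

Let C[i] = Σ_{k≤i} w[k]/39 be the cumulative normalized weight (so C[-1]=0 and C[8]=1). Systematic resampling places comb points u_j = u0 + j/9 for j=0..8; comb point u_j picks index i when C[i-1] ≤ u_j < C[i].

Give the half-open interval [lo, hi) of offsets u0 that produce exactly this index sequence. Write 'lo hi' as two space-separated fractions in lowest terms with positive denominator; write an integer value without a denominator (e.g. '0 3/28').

C = [7/39, 8/39, 3/13, 16/39, 6/13, 25/39, 32/39, 37/39, 1]
j=0 picked index 0: u0 ∈ [0, 7/39)
j=1 picked index 1: u0 ∈ [8/117, 11/117)
j=2 picked index 3: u0 ∈ [1/117, 22/117)
j=3 picked index 3: u0 ∈ [-4/39, 1/13)
j=4 picked index 5: u0 ∈ [2/117, 23/117)
j=5 picked index 5: u0 ∈ [-11/117, 10/117)
j=6 picked index 6: u0 ∈ [-1/39, 2/13)
j=7 picked index 7: u0 ∈ [5/117, 20/117)
j=8 picked index 8: u0 ∈ [7/117, 1/9)
intersection: [8/117, 1/13)

8/117 1/13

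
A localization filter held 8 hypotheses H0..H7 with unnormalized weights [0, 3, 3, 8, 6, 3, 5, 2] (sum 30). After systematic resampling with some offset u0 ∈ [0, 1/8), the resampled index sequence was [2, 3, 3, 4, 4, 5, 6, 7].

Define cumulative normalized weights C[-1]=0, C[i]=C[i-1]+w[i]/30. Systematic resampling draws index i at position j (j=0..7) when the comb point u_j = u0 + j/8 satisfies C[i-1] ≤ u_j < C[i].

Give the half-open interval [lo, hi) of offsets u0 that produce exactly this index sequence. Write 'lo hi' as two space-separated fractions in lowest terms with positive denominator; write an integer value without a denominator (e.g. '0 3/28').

C = [0, 1/10, 1/5, 7/15, 2/3, 23/30, 14/15, 1]
j=0 picked index 2: u0 ∈ [1/10, 1/5)
j=1 picked index 3: u0 ∈ [3/40, 41/120)
j=2 picked index 3: u0 ∈ [-1/20, 13/60)
j=3 picked index 4: u0 ∈ [11/120, 7/24)
j=4 picked index 4: u0 ∈ [-1/30, 1/6)
j=5 picked index 5: u0 ∈ [1/24, 17/120)
j=6 picked index 6: u0 ∈ [1/60, 11/60)
j=7 picked index 7: u0 ∈ [7/120, 1/8)
intersection: [1/10, 1/8)

1/10 1/8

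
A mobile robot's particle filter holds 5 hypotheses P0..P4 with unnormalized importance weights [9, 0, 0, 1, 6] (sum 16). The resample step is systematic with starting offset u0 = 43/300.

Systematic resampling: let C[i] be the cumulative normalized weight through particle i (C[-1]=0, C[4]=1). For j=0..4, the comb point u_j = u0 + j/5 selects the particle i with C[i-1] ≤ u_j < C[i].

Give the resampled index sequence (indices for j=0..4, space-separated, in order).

0 0 0 4 4

C = [9/16, 9/16, 9/16, 5/8, 1]
j=0: u_0=43/300 ∈ [0, 9/16) → index 0
j=1: u_1=103/300 ∈ [0, 9/16) → index 0
j=2: u_2=163/300 ∈ [0, 9/16) → index 0
j=3: u_3=223/300 ∈ [5/8, 1) → index 4
j=4: u_4=283/300 ∈ [5/8, 1) → index 4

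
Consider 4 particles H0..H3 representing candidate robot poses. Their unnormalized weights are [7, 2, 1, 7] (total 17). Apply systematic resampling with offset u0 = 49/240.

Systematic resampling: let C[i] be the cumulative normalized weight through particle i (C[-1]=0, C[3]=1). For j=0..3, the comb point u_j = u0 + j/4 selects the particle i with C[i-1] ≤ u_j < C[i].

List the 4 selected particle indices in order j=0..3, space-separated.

C = [7/17, 9/17, 10/17, 1]
j=0: u_0=49/240 ∈ [0, 7/17) → index 0
j=1: u_1=109/240 ∈ [7/17, 9/17) → index 1
j=2: u_2=169/240 ∈ [10/17, 1) → index 3
j=3: u_3=229/240 ∈ [10/17, 1) → index 3

0 1 3 3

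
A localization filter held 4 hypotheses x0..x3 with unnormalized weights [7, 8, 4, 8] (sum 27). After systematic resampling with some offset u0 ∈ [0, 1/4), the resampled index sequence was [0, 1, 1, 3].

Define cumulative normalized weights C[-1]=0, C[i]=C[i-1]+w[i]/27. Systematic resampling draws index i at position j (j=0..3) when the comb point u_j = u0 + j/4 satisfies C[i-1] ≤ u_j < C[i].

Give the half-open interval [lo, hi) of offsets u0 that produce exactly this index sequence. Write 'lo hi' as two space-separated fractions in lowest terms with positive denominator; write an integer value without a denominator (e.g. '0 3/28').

1/108 1/18

C = [7/27, 5/9, 19/27, 1]
j=0 picked index 0: u0 ∈ [0, 7/27)
j=1 picked index 1: u0 ∈ [1/108, 11/36)
j=2 picked index 1: u0 ∈ [-13/54, 1/18)
j=3 picked index 3: u0 ∈ [-5/108, 1/4)
intersection: [1/108, 1/18)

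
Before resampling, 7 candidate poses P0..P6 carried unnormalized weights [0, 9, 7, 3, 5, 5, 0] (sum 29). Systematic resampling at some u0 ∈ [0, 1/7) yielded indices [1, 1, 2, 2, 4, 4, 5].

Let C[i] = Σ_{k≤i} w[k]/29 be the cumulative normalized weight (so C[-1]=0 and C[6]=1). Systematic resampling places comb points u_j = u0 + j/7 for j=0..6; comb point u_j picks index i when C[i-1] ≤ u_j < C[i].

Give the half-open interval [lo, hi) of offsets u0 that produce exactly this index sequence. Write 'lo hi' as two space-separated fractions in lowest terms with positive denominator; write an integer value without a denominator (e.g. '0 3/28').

C = [0, 9/29, 16/29, 19/29, 24/29, 1, 1]
j=0 picked index 1: u0 ∈ [0, 9/29)
j=1 picked index 1: u0 ∈ [-1/7, 34/203)
j=2 picked index 2: u0 ∈ [5/203, 54/203)
j=3 picked index 2: u0 ∈ [-24/203, 25/203)
j=4 picked index 4: u0 ∈ [17/203, 52/203)
j=5 picked index 4: u0 ∈ [-12/203, 23/203)
j=6 picked index 5: u0 ∈ [-6/203, 1/7)
intersection: [17/203, 23/203)

17/203 23/203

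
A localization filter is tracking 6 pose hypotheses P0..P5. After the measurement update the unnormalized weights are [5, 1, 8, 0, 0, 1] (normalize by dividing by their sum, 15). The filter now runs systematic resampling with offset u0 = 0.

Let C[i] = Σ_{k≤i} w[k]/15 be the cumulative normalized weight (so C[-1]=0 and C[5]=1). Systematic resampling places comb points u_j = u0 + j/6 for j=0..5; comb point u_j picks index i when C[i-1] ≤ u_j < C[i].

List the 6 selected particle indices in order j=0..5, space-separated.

0 0 1 2 2 2

C = [1/3, 2/5, 14/15, 14/15, 14/15, 1]
j=0: u_0=0 ∈ [0, 1/3) → index 0
j=1: u_1=1/6 ∈ [0, 1/3) → index 0
j=2: u_2=1/3 ∈ [1/3, 2/5) → index 1
j=3: u_3=1/2 ∈ [2/5, 14/15) → index 2
j=4: u_4=2/3 ∈ [2/5, 14/15) → index 2
j=5: u_5=5/6 ∈ [2/5, 14/15) → index 2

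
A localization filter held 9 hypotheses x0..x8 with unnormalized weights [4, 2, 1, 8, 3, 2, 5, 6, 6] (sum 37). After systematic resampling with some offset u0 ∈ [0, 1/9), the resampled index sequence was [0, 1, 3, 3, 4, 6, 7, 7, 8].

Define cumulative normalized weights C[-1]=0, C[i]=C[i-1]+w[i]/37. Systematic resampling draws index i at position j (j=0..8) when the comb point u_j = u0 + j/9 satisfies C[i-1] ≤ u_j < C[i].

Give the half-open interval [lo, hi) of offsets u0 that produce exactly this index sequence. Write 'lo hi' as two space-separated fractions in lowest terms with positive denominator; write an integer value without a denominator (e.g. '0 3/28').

1/111 14/333

C = [4/37, 6/37, 7/37, 15/37, 18/37, 20/37, 25/37, 31/37, 1]
j=0 picked index 0: u0 ∈ [0, 4/37)
j=1 picked index 1: u0 ∈ [-1/333, 17/333)
j=2 picked index 3: u0 ∈ [-11/333, 61/333)
j=3 picked index 3: u0 ∈ [-16/111, 8/111)
j=4 picked index 4: u0 ∈ [-13/333, 14/333)
j=5 picked index 6: u0 ∈ [-5/333, 40/333)
j=6 picked index 7: u0 ∈ [1/111, 19/111)
j=7 picked index 7: u0 ∈ [-34/333, 20/333)
j=8 picked index 8: u0 ∈ [-17/333, 1/9)
intersection: [1/111, 14/333)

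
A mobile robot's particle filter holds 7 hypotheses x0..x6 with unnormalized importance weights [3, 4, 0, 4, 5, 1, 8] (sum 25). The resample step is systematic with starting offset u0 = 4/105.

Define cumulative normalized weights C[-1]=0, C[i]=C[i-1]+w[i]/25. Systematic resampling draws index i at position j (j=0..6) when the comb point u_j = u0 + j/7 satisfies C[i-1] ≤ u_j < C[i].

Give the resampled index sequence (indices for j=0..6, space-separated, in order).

0 1 3 4 4 6 6

C = [3/25, 7/25, 7/25, 11/25, 16/25, 17/25, 1]
j=0: u_0=4/105 ∈ [0, 3/25) → index 0
j=1: u_1=19/105 ∈ [3/25, 7/25) → index 1
j=2: u_2=34/105 ∈ [7/25, 11/25) → index 3
j=3: u_3=7/15 ∈ [11/25, 16/25) → index 4
j=4: u_4=64/105 ∈ [11/25, 16/25) → index 4
j=5: u_5=79/105 ∈ [17/25, 1) → index 6
j=6: u_6=94/105 ∈ [17/25, 1) → index 6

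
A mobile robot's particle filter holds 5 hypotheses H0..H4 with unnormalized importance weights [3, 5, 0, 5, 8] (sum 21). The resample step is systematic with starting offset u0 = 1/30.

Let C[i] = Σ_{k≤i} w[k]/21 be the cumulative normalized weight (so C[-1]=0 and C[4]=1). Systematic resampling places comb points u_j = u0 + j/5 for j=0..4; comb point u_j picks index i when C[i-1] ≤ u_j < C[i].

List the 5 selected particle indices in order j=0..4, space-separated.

0 1 3 4 4

C = [1/7, 8/21, 8/21, 13/21, 1]
j=0: u_0=1/30 ∈ [0, 1/7) → index 0
j=1: u_1=7/30 ∈ [1/7, 8/21) → index 1
j=2: u_2=13/30 ∈ [8/21, 13/21) → index 3
j=3: u_3=19/30 ∈ [13/21, 1) → index 4
j=4: u_4=5/6 ∈ [13/21, 1) → index 4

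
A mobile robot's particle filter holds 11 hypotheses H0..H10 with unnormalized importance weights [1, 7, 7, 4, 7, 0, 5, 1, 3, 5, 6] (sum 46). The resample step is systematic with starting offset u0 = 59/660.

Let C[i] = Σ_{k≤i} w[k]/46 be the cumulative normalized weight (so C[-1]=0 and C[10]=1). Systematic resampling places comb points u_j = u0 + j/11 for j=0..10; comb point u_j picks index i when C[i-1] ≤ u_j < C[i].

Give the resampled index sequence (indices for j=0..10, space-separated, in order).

C = [1/46, 4/23, 15/46, 19/46, 13/23, 13/23, 31/46, 16/23, 35/46, 20/23, 1]
j=0: u_0=59/660 ∈ [1/46, 4/23) → index 1
j=1: u_1=119/660 ∈ [4/23, 15/46) → index 2
j=2: u_2=179/660 ∈ [4/23, 15/46) → index 2
j=3: u_3=239/660 ∈ [15/46, 19/46) → index 3
j=4: u_4=299/660 ∈ [19/46, 13/23) → index 4
j=5: u_5=359/660 ∈ [19/46, 13/23) → index 4
j=6: u_6=419/660 ∈ [13/23, 31/46) → index 6
j=7: u_7=479/660 ∈ [16/23, 35/46) → index 8
j=8: u_8=49/60 ∈ [35/46, 20/23) → index 9
j=9: u_9=599/660 ∈ [20/23, 1) → index 10
j=10: u_10=659/660 ∈ [20/23, 1) → index 10

1 2 2 3 4 4 6 8 9 10 10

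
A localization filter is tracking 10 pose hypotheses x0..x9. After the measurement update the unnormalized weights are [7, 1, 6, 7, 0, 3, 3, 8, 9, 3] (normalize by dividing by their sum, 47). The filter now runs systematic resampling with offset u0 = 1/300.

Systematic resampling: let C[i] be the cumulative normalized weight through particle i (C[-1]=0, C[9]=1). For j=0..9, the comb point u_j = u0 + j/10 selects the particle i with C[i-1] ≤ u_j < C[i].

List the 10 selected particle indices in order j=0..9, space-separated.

0 0 2 3 3 5 7 7 8 8

C = [7/47, 8/47, 14/47, 21/47, 21/47, 24/47, 27/47, 35/47, 44/47, 1]
j=0: u_0=1/300 ∈ [0, 7/47) → index 0
j=1: u_1=31/300 ∈ [0, 7/47) → index 0
j=2: u_2=61/300 ∈ [8/47, 14/47) → index 2
j=3: u_3=91/300 ∈ [14/47, 21/47) → index 3
j=4: u_4=121/300 ∈ [14/47, 21/47) → index 3
j=5: u_5=151/300 ∈ [21/47, 24/47) → index 5
j=6: u_6=181/300 ∈ [27/47, 35/47) → index 7
j=7: u_7=211/300 ∈ [27/47, 35/47) → index 7
j=8: u_8=241/300 ∈ [35/47, 44/47) → index 8
j=9: u_9=271/300 ∈ [35/47, 44/47) → index 8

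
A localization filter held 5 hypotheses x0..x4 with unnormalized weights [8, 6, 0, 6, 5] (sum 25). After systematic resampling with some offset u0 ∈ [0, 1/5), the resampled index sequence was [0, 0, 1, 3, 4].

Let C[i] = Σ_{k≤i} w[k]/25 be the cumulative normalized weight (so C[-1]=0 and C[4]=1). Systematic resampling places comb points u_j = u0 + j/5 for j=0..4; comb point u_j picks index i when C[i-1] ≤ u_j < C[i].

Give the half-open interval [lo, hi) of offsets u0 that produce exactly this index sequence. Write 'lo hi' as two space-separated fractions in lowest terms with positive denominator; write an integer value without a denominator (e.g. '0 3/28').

0 3/25

C = [8/25, 14/25, 14/25, 4/5, 1]
j=0 picked index 0: u0 ∈ [0, 8/25)
j=1 picked index 0: u0 ∈ [-1/5, 3/25)
j=2 picked index 1: u0 ∈ [-2/25, 4/25)
j=3 picked index 3: u0 ∈ [-1/25, 1/5)
j=4 picked index 4: u0 ∈ [0, 1/5)
intersection: [0, 3/25)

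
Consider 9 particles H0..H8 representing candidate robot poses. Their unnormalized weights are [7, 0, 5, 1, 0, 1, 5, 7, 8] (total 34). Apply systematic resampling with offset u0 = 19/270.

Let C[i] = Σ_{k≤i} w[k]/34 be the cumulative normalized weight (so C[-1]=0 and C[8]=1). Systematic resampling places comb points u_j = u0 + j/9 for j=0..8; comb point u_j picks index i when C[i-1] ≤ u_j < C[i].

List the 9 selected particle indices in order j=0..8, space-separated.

C = [7/34, 7/34, 6/17, 13/34, 13/34, 7/17, 19/34, 13/17, 1]
j=0: u_0=19/270 ∈ [0, 7/34) → index 0
j=1: u_1=49/270 ∈ [0, 7/34) → index 0
j=2: u_2=79/270 ∈ [7/34, 6/17) → index 2
j=3: u_3=109/270 ∈ [13/34, 7/17) → index 5
j=4: u_4=139/270 ∈ [7/17, 19/34) → index 6
j=5: u_5=169/270 ∈ [19/34, 13/17) → index 7
j=6: u_6=199/270 ∈ [19/34, 13/17) → index 7
j=7: u_7=229/270 ∈ [13/17, 1) → index 8
j=8: u_8=259/270 ∈ [13/17, 1) → index 8

0 0 2 5 6 7 7 8 8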